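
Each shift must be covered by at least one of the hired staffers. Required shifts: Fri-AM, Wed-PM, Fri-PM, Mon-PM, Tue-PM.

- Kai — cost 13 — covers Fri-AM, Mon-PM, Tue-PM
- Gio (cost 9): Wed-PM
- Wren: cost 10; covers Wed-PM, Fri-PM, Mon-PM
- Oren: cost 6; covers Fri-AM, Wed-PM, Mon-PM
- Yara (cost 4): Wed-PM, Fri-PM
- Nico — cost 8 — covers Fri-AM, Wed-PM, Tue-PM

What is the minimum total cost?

Choose Kai and Yara: together they cover Fri-AM, Wed-PM, Fri-PM, Mon-PM, Tue-PM — every shift.
Total cost: 13 + 4 = 17.

17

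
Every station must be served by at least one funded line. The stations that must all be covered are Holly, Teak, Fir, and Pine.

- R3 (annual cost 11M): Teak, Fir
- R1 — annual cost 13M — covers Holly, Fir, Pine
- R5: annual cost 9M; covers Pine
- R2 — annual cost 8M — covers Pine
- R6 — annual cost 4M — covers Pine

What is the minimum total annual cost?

24

This is an integer covering problem.
Choose R3 and R1: together they cover Holly, Teak, Fir, Pine — every station.
Total annual cost: 11 + 13 = 24.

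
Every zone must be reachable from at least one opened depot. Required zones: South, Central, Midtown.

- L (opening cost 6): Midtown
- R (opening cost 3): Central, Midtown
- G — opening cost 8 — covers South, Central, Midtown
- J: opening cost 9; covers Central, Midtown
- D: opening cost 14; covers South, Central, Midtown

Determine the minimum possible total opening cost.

G alone covers South, Central, Midtown — every zone.
Total opening cost: 8.

8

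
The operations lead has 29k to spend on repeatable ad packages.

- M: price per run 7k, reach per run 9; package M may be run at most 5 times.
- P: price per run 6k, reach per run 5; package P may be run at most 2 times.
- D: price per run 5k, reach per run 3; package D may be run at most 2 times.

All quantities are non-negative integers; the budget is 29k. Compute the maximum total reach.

M has the best ratio (9/7); taking only M gives at most 4×9 = 36 (stopped by the price limit).
Optimal: 4×M: price 28 ≤ 29, reach 4·9 = 36.

36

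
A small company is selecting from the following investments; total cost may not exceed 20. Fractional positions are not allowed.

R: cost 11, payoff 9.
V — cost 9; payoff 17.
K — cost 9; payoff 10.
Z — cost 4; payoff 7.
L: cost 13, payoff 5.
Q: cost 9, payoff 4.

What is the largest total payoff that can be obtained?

This is an integer program with binary decision variables.
Take V and K: cost 9 + 9 = 18 ≤ 20, payoff 17 + 10 = 27.
No other feasible combination does better.

27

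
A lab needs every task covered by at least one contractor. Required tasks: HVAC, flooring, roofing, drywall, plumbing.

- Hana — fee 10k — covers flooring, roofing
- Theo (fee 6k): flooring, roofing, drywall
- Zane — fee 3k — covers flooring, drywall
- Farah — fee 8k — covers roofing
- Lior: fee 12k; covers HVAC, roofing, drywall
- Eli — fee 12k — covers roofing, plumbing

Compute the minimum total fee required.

27

Choose Zane, Lior, and Eli: together they cover HVAC, flooring, roofing, drywall, plumbing — every task.
Total fee: 3 + 12 + 12 = 27.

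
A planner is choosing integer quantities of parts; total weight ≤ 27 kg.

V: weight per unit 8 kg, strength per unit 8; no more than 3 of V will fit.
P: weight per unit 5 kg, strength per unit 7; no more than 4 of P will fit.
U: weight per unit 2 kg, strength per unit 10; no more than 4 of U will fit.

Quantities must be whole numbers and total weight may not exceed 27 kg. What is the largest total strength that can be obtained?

62

3×P and 4×U: weight 23 ≤ 27, strength 3·7 + 4·10 = 61.
1×V, 2×P, and 4×U: weight 26 ≤ 27, strength 1·8 + 2·7 + 4·10 = 62.
Best is 62.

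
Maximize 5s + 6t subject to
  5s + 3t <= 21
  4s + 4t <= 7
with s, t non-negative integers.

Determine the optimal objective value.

6

Relaxing integrality, the LP optimum is 10.50 at (s,t) = (0, 1.75), which is not an integer point.
(s,t)=(0,1): 5·0+3·1=3≤21, 4·0+4·1=4≤7, objective 6.
(s,t)=(1,0): 5·1+3·0=5≤21, 4·1+4·0=4≤7, objective 5.
(s,t)=(0,0): 5·0+3·0=0≤21, 4·0+4·0=0≤7, objective 0.
No feasible integer point exceeds 6.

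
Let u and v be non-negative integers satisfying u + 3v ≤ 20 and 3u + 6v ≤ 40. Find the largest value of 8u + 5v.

104

(u,v)=(13,0): 1·13+3·0=13≤20, 3·13+6·0=39≤40, objective 104.
(u,v)=(12,0): 1·12+3·0=12≤20, 3·12+6·0=36≤40, objective 96.
Maximum is 104 at (u,v)=(13,0).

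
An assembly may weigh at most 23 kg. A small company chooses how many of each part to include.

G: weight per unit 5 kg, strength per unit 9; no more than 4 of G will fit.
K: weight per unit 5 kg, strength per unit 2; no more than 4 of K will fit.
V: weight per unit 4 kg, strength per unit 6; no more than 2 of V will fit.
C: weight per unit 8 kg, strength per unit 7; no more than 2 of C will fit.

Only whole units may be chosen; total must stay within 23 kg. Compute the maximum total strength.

This is a bounded integer knapsack.
Take 3×G and 2×V: weight 23 ≤ 23, strength 3·9 + 2·6 = 39.
No other integer combination yields more.

39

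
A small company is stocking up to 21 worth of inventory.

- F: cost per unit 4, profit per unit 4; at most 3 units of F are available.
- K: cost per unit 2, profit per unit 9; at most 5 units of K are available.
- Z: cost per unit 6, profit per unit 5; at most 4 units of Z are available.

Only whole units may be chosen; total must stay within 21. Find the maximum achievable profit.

This is a bounded integer knapsack.
K has the best ratio (9/2); taking only K gives at most 5×9 = 45 (stopped by the supply cap of 5).
Mixing does better — 1×F, 5×K, and 1×Z: cost 20 ≤ 21, profit 1·4 + 5·9 + 1·5 = 54.

54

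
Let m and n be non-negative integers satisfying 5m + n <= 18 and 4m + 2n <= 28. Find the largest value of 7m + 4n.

56

(m,n)=(0,14) is feasible, giving 56.
(m,n)=(0,13) is feasible, giving 52.
The best lattice point is (0,14), giving 56.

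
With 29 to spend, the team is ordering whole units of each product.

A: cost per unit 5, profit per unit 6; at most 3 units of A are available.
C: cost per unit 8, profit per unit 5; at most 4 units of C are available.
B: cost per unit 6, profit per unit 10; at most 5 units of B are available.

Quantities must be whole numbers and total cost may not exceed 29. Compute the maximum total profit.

This is a bounded integer knapsack.
B has the best ratio (10/6); taking only B gives at most 4×10 = 40 (stopped by the cost limit).
Mixing does better — 1×A and 4×B: cost 29 ≤ 29, profit 1·6 + 4·10 = 46.

46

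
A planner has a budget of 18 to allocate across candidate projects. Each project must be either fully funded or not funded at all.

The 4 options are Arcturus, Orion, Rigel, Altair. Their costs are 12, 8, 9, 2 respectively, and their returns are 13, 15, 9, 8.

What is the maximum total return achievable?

This is an integer program with binary decision variables.
Allowing fractional choices, the relaxed optimum would be about 31.7, but projects are indivisible.
Arcturus + Altair: cost 12 + 2 = 14 ≤ 18, return 13 + 8 = 21.
Orion + Rigel: cost 8 + 9 = 17 ≤ 18, return 15 + 9 = 24.
Orion + Altair: cost 8 + 2 = 10 ≤ 18, return 15 + 8 = 23.
Best is Orion and Rigel with total return 24.

24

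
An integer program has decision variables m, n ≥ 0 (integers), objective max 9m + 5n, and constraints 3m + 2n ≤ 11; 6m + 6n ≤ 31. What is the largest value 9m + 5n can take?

32

(m,n)=(3,1) is feasible, giving 32.
(m,n)=(2,2) is feasible, giving 28.
(m,n)=(3,0) is feasible, giving 27.
No feasible integer point exceeds 32.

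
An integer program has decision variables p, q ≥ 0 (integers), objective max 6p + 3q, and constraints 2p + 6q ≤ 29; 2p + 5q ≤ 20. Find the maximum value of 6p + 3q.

60

(p,q)=(10,0): 2·10+6·0=20≤29, 2·10+5·0=20≤20, objective 60.
(p,q)=(9,0): 2·9+6·0=18≤29, 2·9+5·0=18≤20, objective 54.
Maximum is 60 at (p,q)=(10,0).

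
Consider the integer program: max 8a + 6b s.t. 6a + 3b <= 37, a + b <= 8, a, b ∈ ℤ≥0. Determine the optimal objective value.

The continuous relaxation peaks at (4.33, 3.67) with value 56.67; rounding to a feasible lattice point costs some objective.
(a,b)=(4,4): 6·4+3·4=36≤37, 1·4+1·4=8≤8, objective 56.
(a,b)=(3,5): 6·3+3·5=33≤37, 1·3+1·5=8≤8, objective 54.
(a,b)=(5,2): 6·5+3·2=36≤37, 1·5+1·2=7≤8, objective 52.
The best lattice point is (4,4), giving 56.

56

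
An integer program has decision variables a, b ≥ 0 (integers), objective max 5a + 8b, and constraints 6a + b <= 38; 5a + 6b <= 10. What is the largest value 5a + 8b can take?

Relaxing integrality, the LP optimum is 13.33 at (a,b) = (0, 1.67), which is not an integer point.
(a,b)=(2,0): 6·2+1·0=12≤38, 5·2+6·0=10≤10, objective 10.
(a,b)=(0,1): 6·0+1·1=1≤38, 5·0+6·1=6≤10, objective 8.
(a,b)=(1,0): 6·1+1·0=6≤38, 5·1+6·0=5≤10, objective 5.
The best lattice point is (2,0), giving 10.

10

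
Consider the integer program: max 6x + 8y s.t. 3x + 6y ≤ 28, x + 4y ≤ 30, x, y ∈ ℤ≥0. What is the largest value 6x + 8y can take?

(x,y)=(9,0): 3·9+6·0=27≤28, 1·9+4·0=9≤30, objective 54.
(x,y)=(8,0): 3·8+6·0=24≤28, 1·8+4·0=8≤30, objective 48.
Maximum is 54 at (x,y)=(9,0).

54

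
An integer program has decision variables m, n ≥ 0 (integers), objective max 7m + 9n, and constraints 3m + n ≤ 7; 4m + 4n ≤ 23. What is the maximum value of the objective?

(m,n)=(0,5): 3·0+1·5=5≤7, 4·0+4·5=20≤23, objective 45.
(m,n)=(1,4): 3·1+1·4=7≤7, 4·1+4·4=20≤23, objective 43.
No feasible integer point exceeds 45.

45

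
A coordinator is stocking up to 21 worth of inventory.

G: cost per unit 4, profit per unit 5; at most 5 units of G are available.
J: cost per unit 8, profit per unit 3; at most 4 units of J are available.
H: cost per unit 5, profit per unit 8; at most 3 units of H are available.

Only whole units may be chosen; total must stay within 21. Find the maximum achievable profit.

H has the best ratio (8/5); taking only H gives at most 3×8 = 24 (stopped by the supply cap of 3).
Mixing does better — 1×G and 3×H: cost 19 ≤ 21, profit 1·5 + 3·8 = 29.

29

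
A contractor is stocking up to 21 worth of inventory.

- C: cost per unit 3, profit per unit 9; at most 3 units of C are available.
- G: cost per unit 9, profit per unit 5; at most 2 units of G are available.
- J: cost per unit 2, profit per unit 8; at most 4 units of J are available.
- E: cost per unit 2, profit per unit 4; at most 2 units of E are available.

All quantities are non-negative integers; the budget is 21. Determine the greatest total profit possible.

67

3×C, 4×J, and 1×E: cost 19 ≤ 21, profit 3·9 + 4·8 + 1·4 = 63.
3×C, 4×J, and 2×E: cost 21 ≤ 21, profit 3·9 + 4·8 + 2·4 = 67.
Best is 67.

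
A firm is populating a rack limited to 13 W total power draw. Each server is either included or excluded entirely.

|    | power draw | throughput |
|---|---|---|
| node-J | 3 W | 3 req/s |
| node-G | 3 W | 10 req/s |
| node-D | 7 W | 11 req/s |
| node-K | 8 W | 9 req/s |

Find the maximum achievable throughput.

24

This is an integer program with binary decision variables.
node-J + node-G + node-D: power draw 3 + 3 + 7 = 13 ≤ 13, throughput 3 + 10 + 11 = 24.
node-G + node-D: power draw 3 + 7 = 10 ≤ 13, throughput 10 + 11 = 21.
node-G + node-K: power draw 3 + 8 = 11 ≤ 13, throughput 10 + 9 = 19.
Best is node-J, node-G, and node-D with total throughput 24.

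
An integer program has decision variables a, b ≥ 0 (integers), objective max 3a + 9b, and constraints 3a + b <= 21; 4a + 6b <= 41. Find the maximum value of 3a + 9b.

(a,b)=(1,6): 3·1+1·6=9≤21, 4·1+6·6=40≤41, objective 57.
(a,b)=(0,6): 3·0+1·6=6≤21, 4·0+6·6=36≤41, objective 54.
(a,b)=(2,5): 3·2+1·5=11≤21, 4·2+6·5=38≤41, objective 51.
(a,b)=(1,5): 3·1+1·5=8≤21, 4·1+6·5=34≤41, objective 48.
No feasible integer point exceeds 57.

57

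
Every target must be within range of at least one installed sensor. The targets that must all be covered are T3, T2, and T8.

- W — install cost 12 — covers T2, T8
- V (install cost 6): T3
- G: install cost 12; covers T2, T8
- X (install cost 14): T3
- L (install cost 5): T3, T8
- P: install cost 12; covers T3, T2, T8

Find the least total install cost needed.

12

The greedy cost-per-new-target heuristic would pick L and W for 17, but a cheaper cover exists.
P alone covers T3, T2, T8 — every target.
Total install cost: 12.
No cover costs less than 12.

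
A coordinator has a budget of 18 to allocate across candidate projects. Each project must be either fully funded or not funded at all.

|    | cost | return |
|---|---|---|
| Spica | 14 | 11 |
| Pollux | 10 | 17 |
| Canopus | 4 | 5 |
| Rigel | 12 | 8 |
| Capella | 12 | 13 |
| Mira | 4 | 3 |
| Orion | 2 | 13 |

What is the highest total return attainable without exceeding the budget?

35

This is an integer program with binary decision variables.
Take Pollux, Canopus, and Orion: cost 10 + 4 + 2 = 16 ≤ 18, return 17 + 5 + 13 = 35.
No other feasible combination does better.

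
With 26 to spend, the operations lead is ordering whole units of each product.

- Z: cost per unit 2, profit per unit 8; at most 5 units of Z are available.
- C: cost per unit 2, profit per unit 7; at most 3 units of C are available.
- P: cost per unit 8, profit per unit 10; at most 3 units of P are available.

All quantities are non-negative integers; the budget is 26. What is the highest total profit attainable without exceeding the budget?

71

Z has the best ratio (8/2); taking only Z gives at most 5×8 = 40 (stopped by the supply cap of 5).
Mixing does better — 5×Z, 3×C, and 1×P: cost 24 ≤ 26, profit 5·8 + 3·7 + 1·10 = 71.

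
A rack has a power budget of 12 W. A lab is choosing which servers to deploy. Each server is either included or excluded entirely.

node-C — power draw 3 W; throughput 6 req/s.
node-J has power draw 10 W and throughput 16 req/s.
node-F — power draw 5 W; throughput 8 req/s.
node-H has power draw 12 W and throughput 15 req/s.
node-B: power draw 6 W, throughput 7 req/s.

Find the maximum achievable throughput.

node-F + node-B: power draw 5 + 6 = 11 ≤ 12, throughput 8 + 7 = 15.
node-H: power draw 12 ≤ 12, throughput 15.
node-J: power draw 10 ≤ 12, throughput 16.
Best is node-J with total throughput 16.

16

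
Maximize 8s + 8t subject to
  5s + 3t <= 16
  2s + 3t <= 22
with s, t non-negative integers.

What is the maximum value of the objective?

(s,t)=(0,5): 5·0+3·5=15≤16, 2·0+3·5=15≤22, objective 40.
(s,t)=(0,4): 5·0+3·4=12≤16, 2·0+3·4=12≤22, objective 32.
Maximum is 40 at (s,t)=(0,5).

40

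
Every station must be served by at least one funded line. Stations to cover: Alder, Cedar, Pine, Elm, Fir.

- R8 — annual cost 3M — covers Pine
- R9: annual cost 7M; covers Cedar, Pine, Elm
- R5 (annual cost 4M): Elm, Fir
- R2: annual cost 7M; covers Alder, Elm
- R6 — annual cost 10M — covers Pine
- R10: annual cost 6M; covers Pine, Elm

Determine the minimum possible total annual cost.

18

The greedy cost-per-new-station heuristic would pick R5, R8, R9, and R2 for 21, but a cheaper cover exists.
Choose R9, R5, and R2: together they cover Alder, Cedar, Pine, Elm, Fir — every station.
Total annual cost: 7 + 4 + 7 = 18.
No cover costs less than 18.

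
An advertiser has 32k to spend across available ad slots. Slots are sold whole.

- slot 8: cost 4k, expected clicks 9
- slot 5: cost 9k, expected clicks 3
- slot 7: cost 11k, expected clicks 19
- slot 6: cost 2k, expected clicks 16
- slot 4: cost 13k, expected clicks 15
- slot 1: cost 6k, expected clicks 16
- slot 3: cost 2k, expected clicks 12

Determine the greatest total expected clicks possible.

72

This is an integer program with binary decision variables.
slot 8 + slot 7 + slot 6 + slot 4 + slot 3: cost 4 + 11 + 2 + 13 + 2 = 32 ≤ 32, expected clicks 9 + 19 + 16 + 15 + 12 = 71.
slot 8 + slot 7 + slot 6 + slot 1 + slot 3: cost 4 + 11 + 2 + 6 + 2 = 25 ≤ 32, expected clicks 9 + 19 + 16 + 16 + 12 = 72.
slot 8 + slot 6 + slot 4 + slot 1 + slot 3: cost 4 + 2 + 13 + 6 + 2 = 27 ≤ 32, expected clicks 9 + 16 + 15 + 16 + 12 = 68.
Best is slot 8, slot 7, slot 6, slot 1, and slot 3 with total expected clicks 72.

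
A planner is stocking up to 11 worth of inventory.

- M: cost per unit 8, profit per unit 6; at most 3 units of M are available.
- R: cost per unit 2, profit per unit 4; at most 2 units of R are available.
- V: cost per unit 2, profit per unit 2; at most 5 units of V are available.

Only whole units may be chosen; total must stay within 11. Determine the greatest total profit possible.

2×R and 3×V: cost 10 ≤ 11, profit 2·4 + 3·2 = 14.
1×R and 4×V: cost 10 ≤ 11, profit 1·4 + 4·2 = 12.
Best is 14.

14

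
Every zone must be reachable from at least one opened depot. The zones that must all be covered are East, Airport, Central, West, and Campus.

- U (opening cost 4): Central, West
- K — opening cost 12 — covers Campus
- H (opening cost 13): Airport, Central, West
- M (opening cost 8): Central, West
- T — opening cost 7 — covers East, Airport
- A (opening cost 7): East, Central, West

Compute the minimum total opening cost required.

This is an integer covering problem.
Choose U, K, and T: together they cover East, Airport, Central, West, Campus — every zone.
Total opening cost: 4 + 12 + 7 = 23.
No cover costs less than 23.

23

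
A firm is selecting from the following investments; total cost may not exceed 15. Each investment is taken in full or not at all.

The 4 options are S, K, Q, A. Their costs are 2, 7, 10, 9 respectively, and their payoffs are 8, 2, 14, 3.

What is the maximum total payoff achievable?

22

S + Q: cost 2 + 10 = 12 ≤ 15, payoff 8 + 14 = 22.
Q: cost 10 ≤ 15, payoff 14.
S + A: cost 2 + 9 = 11 ≤ 15, payoff 8 + 3 = 11.
Best is S and Q with total payoff 22.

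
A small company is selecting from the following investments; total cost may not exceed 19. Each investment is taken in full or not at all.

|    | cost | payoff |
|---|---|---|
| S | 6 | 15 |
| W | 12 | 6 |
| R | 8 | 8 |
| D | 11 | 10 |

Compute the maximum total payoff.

S + D: cost 6 + 11 = 17 ≤ 19, payoff 15 + 10 = 25.
S + W: cost 6 + 12 = 18 ≤ 19, payoff 15 + 6 = 21.
S + R: cost 6 + 8 = 14 ≤ 19, payoff 15 + 8 = 23.
Best is S and D with total payoff 25.

25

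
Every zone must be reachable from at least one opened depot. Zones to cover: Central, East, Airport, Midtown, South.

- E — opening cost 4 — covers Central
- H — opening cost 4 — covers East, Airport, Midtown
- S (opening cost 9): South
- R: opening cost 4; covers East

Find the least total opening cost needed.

17

Choose E, H, and S: together they cover Central, East, Airport, Midtown, South — every zone.
Total opening cost: 4 + 4 + 9 = 17.
No cover costs less than 17.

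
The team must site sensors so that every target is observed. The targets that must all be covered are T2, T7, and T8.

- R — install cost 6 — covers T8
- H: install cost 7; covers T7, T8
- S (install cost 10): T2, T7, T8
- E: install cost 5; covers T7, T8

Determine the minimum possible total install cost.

10

S alone covers T2, T7, T8 — every target.
Total install cost: 10.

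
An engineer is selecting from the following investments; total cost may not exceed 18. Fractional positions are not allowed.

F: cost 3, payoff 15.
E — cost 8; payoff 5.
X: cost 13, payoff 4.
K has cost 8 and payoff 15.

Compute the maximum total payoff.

30

Take F and K: cost 3 + 8 = 11 ≤ 18, payoff 15 + 15 = 30.
No other feasible combination does better.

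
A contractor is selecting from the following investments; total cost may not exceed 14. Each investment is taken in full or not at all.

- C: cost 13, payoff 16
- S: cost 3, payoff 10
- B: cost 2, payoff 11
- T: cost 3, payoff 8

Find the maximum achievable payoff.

29

Take S, B, and T: cost 3 + 2 + 3 = 8 ≤ 14, payoff 10 + 11 + 8 = 29.
No other feasible combination does better.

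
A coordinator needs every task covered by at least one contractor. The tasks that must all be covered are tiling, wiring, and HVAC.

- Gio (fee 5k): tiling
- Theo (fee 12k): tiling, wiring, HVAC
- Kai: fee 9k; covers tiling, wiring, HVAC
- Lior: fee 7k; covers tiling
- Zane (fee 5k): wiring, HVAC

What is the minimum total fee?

The greedy cost-per-new-task heuristic would pick Zane and Gio for 10, but a cheaper cover exists.
Kai alone covers tiling, wiring, HVAC — every task.
Total fee: 9.
No cover costs less than 9.

9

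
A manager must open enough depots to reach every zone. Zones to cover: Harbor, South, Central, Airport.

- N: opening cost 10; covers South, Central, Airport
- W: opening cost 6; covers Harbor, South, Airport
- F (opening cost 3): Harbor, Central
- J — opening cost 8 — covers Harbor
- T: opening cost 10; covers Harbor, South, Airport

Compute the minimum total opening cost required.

Choose W and F: together they cover Harbor, South, Central, Airport — every zone.
Total opening cost: 6 + 3 = 9.
No cover costs less than 9.

9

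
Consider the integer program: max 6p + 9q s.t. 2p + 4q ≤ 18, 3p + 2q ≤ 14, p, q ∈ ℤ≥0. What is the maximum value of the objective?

42

(p,q)=(1,4): 2·1+4·4=18≤18, 3·1+2·4=11≤14, objective 42.
(p,q)=(2,3): 2·2+4·3=16≤18, 3·2+2·3=12≤14, objective 39.
(p,q)=(0,4): 2·0+4·4=16≤18, 3·0+2·4=8≤14, objective 36.
The best lattice point is (1,4), giving 42.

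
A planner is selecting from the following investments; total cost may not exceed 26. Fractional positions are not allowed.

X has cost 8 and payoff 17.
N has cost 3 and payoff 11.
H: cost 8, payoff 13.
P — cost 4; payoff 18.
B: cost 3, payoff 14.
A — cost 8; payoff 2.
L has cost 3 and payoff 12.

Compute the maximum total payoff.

Take X, H, P, B, and L: cost 8 + 8 + 4 + 3 + 3 = 26 ≤ 26, payoff 17 + 13 + 18 + 14 + 12 = 74.
No other feasible combination does better.

74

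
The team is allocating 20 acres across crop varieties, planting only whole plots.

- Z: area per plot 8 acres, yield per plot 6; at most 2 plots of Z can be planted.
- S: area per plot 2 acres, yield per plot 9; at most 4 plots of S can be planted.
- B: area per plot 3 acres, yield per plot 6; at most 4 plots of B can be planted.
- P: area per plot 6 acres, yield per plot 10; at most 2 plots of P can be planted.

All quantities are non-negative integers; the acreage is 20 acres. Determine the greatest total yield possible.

60

S has the best ratio (9/2); taking only S gives at most 4×9 = 36 (stopped by the supply cap of 4).
Mixing does better — 4×S and 4×B: area 20 ≤ 20, yield 4·9 + 4·6 = 60.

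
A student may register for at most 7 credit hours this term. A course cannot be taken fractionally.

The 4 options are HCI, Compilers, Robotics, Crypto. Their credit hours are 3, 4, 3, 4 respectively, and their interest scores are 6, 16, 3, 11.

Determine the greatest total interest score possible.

22

Allowing fractional choices, the relaxed optimum would be about 24.2, but courses are indivisible.
Compilers + Robotics: credit hours 4 + 3 = 7 ≤ 7, interest score 16 + 3 = 19.
HCI + Crypto: credit hours 3 + 4 = 7 ≤ 7, interest score 6 + 11 = 17.
HCI + Compilers: credit hours 3 + 4 = 7 ≤ 7, interest score 6 + 16 = 22.
Best is HCI and Compilers with total interest score 22.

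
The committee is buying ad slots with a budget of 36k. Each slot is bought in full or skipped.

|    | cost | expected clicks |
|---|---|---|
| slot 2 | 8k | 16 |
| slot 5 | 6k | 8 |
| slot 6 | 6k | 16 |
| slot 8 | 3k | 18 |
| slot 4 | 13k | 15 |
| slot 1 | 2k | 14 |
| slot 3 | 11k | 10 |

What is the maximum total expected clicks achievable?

82

slot 2 + slot 5 + slot 6 + slot 8 + slot 1 + slot 3: cost 8 + 6 + 6 + 3 + 2 + 11 = 36 ≤ 36, expected clicks 16 + 8 + 16 + 18 + 14 + 10 = 82.
slot 2 + slot 6 + slot 8 + slot 1 + slot 3: cost 8 + 6 + 3 + 2 + 11 = 30 ≤ 36, expected clicks 16 + 16 + 18 + 14 + 10 = 74.
slot 2 + slot 6 + slot 8 + slot 4 + slot 1: cost 8 + 6 + 3 + 13 + 2 = 32 ≤ 36, expected clicks 16 + 16 + 18 + 15 + 14 = 79.
Best is slot 2, slot 5, slot 6, slot 8, slot 1, and slot 3 with total expected clicks 82.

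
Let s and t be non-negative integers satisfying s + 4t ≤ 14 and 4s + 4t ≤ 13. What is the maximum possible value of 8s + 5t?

Relaxing integrality, the LP optimum is 26.00 at (s,t) = (3.25, 0), which is not an integer point.
(s,t)=(3,0): 1·3+4·0=3≤14, 4·3+4·0=12≤13, objective 24.
(s,t)=(2,1): 1·2+4·1=6≤14, 4·2+4·1=12≤13, objective 21.
(s,t)=(2,0): 1·2+4·0=2≤14, 4·2+4·0=8≤13, objective 16.
Maximum is 24 at (s,t)=(3,0).

24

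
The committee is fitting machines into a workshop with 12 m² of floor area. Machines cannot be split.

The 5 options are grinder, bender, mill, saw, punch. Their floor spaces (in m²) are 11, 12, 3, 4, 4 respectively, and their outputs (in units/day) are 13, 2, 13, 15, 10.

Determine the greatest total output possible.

38

saw + punch: floor space 4 + 4 = 8 ≤ 12, output 15 + 10 = 25.
mill + saw: floor space 3 + 4 = 7 ≤ 12, output 13 + 15 = 28.
mill + saw + punch: floor space 3 + 4 + 4 = 11 ≤ 12, output 13 + 15 + 10 = 38.
Best is mill, saw, and punch with total output 38.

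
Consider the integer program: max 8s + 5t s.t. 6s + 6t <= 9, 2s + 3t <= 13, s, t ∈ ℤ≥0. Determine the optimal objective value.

The continuous relaxation peaks at (1.5, 0) with value 12.00; rounding to a feasible lattice point costs some objective.
(s,t)=(1,0): 6·1+6·0=6≤9, 2·1+3·0=2≤13, objective 8.
(s,t)=(0,1): 6·0+6·1=6≤9, 2·0+3·1=3≤13, objective 5.
(s,t)=(0,0): 6·0+6·0=0≤9, 2·0+3·0=0≤13, objective 0.
Maximum is 8 at (s,t)=(1,0).

8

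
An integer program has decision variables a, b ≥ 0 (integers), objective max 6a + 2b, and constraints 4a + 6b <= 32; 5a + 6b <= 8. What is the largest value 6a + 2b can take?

The continuous relaxation peaks at (1.6, 0) with value 9.60; rounding to a feasible lattice point costs some objective.
(a,b)=(1,0) is feasible, giving 6.
(a,b)=(0,1) is feasible, giving 2.
(a,b)=(0,0) is feasible, giving 0.
Maximum is 6 at (a,b)=(1,0).

6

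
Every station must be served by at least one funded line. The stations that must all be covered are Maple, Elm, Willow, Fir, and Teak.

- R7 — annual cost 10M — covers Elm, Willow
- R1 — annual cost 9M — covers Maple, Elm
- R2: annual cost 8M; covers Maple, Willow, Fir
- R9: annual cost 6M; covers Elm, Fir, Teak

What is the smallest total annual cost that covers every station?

14

This is an integer covering problem.
Choose R2 and R9: together they cover Maple, Elm, Willow, Fir, Teak — every station.
Total annual cost: 8 + 6 = 14.
No cover costs less than 14.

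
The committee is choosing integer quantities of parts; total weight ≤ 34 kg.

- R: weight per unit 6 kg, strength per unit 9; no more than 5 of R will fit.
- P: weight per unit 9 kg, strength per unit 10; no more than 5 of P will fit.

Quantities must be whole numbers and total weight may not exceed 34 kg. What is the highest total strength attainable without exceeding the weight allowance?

Take 4×R and 1×P: weight 33 ≤ 34, strength 4·9 + 1·10 = 46.
No other integer combination yields more.

46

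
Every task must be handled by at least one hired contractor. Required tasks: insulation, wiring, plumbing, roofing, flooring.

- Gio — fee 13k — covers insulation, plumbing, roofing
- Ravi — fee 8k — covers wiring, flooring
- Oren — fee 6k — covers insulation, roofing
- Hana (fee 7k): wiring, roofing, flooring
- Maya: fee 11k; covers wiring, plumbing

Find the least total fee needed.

20

The greedy cost-per-new-task heuristic would pick Hana, Oren, and Maya for 24, but a cheaper cover exists.
Choose Gio and Hana: together they cover insulation, wiring, plumbing, roofing, flooring — every task.
Total fee: 13 + 7 = 20.
No cover costs less than 20.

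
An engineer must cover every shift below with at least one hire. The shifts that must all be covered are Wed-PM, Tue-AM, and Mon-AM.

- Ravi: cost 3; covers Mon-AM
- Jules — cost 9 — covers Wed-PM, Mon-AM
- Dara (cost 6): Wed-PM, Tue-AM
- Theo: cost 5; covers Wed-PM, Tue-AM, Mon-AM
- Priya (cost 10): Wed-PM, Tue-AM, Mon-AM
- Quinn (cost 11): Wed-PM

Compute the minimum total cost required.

5

Theo alone covers Wed-PM, Tue-AM, Mon-AM — every shift.
Total cost: 5.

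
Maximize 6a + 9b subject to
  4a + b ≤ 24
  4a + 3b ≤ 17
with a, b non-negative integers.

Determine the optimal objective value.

45

The continuous relaxation peaks at (0, 5.67) with value 51.00; rounding to a feasible lattice point costs some objective.
(a,b)=(0,5): 4·0+1·5=5≤24, 4·0+3·5=15≤17, objective 45.
(a,b)=(1,4): 4·1+1·4=8≤24, 4·1+3·4=16≤17, objective 42.
(a,b)=(0,4): 4·0+1·4=4≤24, 4·0+3·4=12≤17, objective 36.
No feasible integer point exceeds 45.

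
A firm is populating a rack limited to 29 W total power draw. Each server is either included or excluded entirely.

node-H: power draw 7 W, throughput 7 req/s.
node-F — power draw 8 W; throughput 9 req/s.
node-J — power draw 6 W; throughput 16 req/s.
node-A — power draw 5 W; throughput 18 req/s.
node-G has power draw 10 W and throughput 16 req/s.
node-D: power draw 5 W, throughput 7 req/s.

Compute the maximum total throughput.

59

This is a 0-1 knapsack instance.
Take node-F, node-J, node-A, and node-G: power draw 8 + 6 + 5 + 10 = 29 ≤ 29, throughput 9 + 16 + 18 + 16 = 59.
No other feasible combination does better.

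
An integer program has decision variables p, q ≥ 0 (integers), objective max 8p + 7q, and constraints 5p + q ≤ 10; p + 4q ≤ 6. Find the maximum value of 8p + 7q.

16

The continuous relaxation peaks at (1.79, 1.05) with value 21.68; rounding to a feasible lattice point costs some objective.
(p,q)=(2,0): 5·2+1·0=10≤10, 1·2+4·0=2≤6, objective 16.
(p,q)=(1,1): 5·1+1·1=6≤10, 1·1+4·1=5≤6, objective 15.
(p,q)=(1,0): 5·1+1·0=5≤10, 1·1+4·0=1≤6, objective 8.
The best lattice point is (2,0), giving 16.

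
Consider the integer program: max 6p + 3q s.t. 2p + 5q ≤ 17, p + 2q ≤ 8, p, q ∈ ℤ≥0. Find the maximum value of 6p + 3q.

(p,q)=(8,0): 2·8+5·0=16≤17, 1·8+2·0=8≤8, objective 48.
(p,q)=(7,0): 2·7+5·0=14≤17, 1·7+2·0=7≤8, objective 42.
No feasible integer point exceeds 48.

48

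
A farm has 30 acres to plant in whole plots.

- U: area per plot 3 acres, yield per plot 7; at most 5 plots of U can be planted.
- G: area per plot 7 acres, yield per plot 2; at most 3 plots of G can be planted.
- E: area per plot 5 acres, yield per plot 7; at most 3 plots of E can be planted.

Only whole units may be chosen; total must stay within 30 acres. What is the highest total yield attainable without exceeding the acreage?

56

This is a bounded integer knapsack.
U has the best ratio (7/3); taking only U gives at most 5×7 = 35 (stopped by the supply cap of 5).
Mixing does better — 5×U and 3×E: area 30 ≤ 30, yield 5·7 + 3·7 = 56.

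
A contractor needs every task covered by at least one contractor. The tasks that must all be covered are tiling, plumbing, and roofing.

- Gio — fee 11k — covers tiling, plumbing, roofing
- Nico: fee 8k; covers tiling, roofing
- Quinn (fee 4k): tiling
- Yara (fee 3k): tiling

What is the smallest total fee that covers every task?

This is a weighted set-cover instance.
The greedy cost-per-new-task heuristic would pick Yara and Gio for 14, but a cheaper cover exists.
Gio alone covers tiling, plumbing, roofing — every task.
Total fee: 11.
No cover costs less than 11.

11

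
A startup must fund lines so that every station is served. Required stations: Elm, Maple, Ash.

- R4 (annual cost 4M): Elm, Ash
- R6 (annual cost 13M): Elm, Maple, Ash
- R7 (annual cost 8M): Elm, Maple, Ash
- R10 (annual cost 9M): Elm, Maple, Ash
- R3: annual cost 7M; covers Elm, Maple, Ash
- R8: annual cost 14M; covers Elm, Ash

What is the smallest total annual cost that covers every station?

7

This is an integer covering problem.
The greedy cost-per-new-station heuristic would pick R4 and R3 for 11, but a cheaper cover exists.
R3 alone covers Elm, Maple, Ash — every station.
Total annual cost: 7.
No cover costs less than 7.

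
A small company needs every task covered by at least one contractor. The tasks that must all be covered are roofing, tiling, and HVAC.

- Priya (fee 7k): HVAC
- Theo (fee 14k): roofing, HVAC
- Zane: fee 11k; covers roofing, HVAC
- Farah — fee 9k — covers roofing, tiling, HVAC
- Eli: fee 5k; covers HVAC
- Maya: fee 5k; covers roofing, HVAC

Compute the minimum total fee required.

9

The greedy cost-per-new-task heuristic would pick Maya and Farah for 14, but a cheaper cover exists.
Farah alone covers roofing, tiling, HVAC — every task.
Total fee: 9.
No cover costs less than 9.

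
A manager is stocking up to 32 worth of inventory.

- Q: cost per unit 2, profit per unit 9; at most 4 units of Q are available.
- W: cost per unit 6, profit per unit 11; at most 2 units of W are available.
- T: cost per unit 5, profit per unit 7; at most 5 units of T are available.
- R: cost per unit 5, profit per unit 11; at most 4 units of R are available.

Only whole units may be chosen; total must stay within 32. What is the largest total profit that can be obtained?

82

4×Q and 4×R: cost 28 ≤ 32, profit 4·9 + 4·11 = 80.
3×Q, 1×W, and 4×R: cost 32 ≤ 32, profit 3·9 + 1·11 + 4·11 = 82.
Best is 82.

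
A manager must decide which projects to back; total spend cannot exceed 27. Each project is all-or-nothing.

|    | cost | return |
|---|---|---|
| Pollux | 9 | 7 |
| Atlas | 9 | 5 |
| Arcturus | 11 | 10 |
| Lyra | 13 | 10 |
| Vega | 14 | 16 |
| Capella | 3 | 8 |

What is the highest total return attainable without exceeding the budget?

31

Treat it as a binary knapsack problem.
Atlas + Vega + Capella: cost 9 + 14 + 3 = 26 ≤ 27, return 5 + 16 + 8 = 29.
Pollux + Vega + Capella: cost 9 + 14 + 3 = 26 ≤ 27, return 7 + 16 + 8 = 31.
Best is Pollux, Vega, and Capella with total return 31.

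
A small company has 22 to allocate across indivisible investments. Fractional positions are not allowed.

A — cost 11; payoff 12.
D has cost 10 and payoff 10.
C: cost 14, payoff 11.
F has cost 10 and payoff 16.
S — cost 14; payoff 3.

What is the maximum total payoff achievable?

28

D + F: cost 10 + 10 = 20 ≤ 22, payoff 10 + 16 = 26.
A + D: cost 11 + 10 = 21 ≤ 22, payoff 12 + 10 = 22.
A + F: cost 11 + 10 = 21 ≤ 22, payoff 12 + 16 = 28.
Best is A and F with total payoff 28.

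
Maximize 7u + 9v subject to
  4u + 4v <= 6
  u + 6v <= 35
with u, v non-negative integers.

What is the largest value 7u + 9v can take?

9

The continuous relaxation peaks at (0, 1.5) with value 13.50; rounding to a feasible lattice point costs some objective.
(u,v)=(0,1): 4·0+4·1=4≤6, 1·0+6·1=6≤35, objective 9.
(u,v)=(1,0): 4·1+4·0=4≤6, 1·1+6·0=1≤35, objective 7.
(u,v)=(0,0): 4·0+4·0=0≤6, 1·0+6·0=0≤35, objective 0.
No feasible integer point exceeds 9.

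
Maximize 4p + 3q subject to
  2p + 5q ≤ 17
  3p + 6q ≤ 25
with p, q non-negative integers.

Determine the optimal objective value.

32

(p,q)=(8,0) is feasible, giving 32.
(p,q)=(7,0) is feasible, giving 28.
No feasible integer point exceeds 32.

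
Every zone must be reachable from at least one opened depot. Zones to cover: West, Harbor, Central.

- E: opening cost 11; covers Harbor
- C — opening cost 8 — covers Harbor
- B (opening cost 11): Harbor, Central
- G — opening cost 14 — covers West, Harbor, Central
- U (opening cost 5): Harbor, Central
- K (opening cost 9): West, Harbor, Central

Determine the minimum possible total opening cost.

The greedy cost-per-new-zone heuristic would pick U and K for 14, but a cheaper cover exists.
K alone covers West, Harbor, Central — every zone.
Total opening cost: 9.
No cover costs less than 9.

9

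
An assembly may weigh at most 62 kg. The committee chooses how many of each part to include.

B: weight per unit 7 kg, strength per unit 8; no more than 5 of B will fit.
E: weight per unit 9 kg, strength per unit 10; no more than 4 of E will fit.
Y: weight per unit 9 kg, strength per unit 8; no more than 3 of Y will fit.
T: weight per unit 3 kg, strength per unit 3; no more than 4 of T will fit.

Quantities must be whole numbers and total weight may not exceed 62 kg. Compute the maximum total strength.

70

This is a bounded integer knapsack.
5×B, 2×E, and 3×T: weight 62 ≤ 62, strength 5·8 + 2·10 + 3·3 = 69.
5×B and 3×E: weight 62 ≤ 62, strength 5·8 + 3·10 = 70.
Best is 70.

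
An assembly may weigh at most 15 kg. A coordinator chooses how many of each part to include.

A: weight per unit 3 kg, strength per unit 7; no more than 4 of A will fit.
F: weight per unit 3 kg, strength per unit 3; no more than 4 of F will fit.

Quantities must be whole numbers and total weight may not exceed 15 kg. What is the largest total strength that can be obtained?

31

This is a bounded integer knapsack.
A has the best ratio (7/3); taking only A gives at most 4×7 = 28 (stopped by the supply cap of 4).
Mixing does better — 4×A and 1×F: weight 15 ≤ 15, strength 4·7 + 1·3 = 31.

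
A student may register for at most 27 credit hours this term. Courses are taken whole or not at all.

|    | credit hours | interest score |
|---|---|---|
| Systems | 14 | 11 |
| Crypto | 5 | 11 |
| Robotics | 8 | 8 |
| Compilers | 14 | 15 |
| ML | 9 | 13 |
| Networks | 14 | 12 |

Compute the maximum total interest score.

34

Allowing fractional choices, the relaxed optimum would be about 37.9, but courses are indivisible.
Crypto + Robotics + Networks: credit hours 5 + 8 + 14 = 27 ≤ 27, interest score 11 + 8 + 12 = 31.
Crypto + Robotics + Compilers: credit hours 5 + 8 + 14 = 27 ≤ 27, interest score 11 + 8 + 15 = 34.
Crypto + Robotics + ML: credit hours 5 + 8 + 9 = 22 ≤ 27, interest score 11 + 8 + 13 = 32.
Best is Crypto, Robotics, and Compilers with total interest score 34.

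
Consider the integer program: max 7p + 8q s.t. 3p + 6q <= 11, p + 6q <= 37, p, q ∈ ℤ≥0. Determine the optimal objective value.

21

(p,q)=(3,0): 3·3+6·0=9≤11, 1·3+6·0=3≤37, objective 21.
(p,q)=(2,0): 3·2+6·0=6≤11, 1·2+6·0=2≤37, objective 14.
The best lattice point is (3,0), giving 21.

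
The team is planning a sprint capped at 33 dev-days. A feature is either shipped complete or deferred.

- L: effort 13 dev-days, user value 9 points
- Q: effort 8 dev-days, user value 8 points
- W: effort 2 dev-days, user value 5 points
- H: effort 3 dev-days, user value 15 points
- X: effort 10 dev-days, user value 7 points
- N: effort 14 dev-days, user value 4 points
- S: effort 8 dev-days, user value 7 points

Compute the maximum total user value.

42

Q + W + H + X + S: effort 8 + 2 + 3 + 10 + 8 = 31 ≤ 33, user value 8 + 5 + 15 + 7 + 7 = 42.
L + Q + H + S: effort 13 + 8 + 3 + 8 = 32 ≤ 33, user value 9 + 8 + 15 + 7 = 39.
Best is Q, W, H, X, and S with total user value 42.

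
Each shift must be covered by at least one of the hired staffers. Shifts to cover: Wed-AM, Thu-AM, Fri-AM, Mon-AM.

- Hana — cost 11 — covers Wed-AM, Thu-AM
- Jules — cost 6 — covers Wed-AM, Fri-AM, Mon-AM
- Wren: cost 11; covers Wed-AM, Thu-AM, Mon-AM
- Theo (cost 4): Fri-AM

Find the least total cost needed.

15

The greedy cost-per-new-shift heuristic would pick Jules and Hana for 17, but a cheaper cover exists.
Choose Wren and Theo: together they cover Wed-AM, Thu-AM, Fri-AM, Mon-AM — every shift.
Total cost: 11 + 4 = 15.
No cover costs less than 15.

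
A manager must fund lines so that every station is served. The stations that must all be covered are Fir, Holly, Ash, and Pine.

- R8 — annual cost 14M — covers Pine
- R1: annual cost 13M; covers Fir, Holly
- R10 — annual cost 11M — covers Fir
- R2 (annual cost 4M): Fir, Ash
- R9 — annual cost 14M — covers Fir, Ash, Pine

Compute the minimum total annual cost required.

This is an integer covering problem.
Choose R1 and R9: together they cover Fir, Holly, Ash, Pine — every station.
Total annual cost: 13 + 14 = 27.

27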